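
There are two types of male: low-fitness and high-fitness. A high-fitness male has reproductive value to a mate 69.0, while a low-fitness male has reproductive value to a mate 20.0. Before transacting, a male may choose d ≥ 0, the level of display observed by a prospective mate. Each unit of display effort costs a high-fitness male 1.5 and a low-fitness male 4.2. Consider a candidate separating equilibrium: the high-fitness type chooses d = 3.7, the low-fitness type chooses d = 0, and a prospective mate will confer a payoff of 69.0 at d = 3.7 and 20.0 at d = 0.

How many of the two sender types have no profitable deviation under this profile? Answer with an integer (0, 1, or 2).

High-fitness type: signal → 69.0 − 1.5 × 3.7 = 63.45; deviate to 0 → 20.0. IC holds (63.45 ≥ 20.0).
Low-fitness type: stay at 0 → 20.0; mimic → 69.0 − 4.2 × 3.7 = 53.46. IC fails (20.0 < 53.46).
1 of 2 constraints hold, so this profile is not an equilibrium.

1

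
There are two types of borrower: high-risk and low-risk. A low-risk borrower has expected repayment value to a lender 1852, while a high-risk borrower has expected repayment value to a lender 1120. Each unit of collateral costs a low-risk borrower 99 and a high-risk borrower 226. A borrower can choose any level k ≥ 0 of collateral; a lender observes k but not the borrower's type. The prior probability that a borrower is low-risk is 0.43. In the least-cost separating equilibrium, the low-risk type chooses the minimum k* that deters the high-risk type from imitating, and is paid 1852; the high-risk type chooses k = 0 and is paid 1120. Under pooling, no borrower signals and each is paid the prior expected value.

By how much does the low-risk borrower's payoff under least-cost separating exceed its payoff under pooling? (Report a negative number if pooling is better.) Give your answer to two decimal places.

Least-cost separating signal: k* solves 1120 = 1852 − 226·k*, so k* = (1852 − 1120)/226 ≈ 3.2389.
Low-risk type's separating payoff: 1852 − 99 × k* = 1852 − 99 × (1852 − 1120)/226 = 1852 − 72468/226 ≈ 1531.3451.
Pooling payoff: 0.43 × 1852 + 0.57 × 1120 = 1434.76.
Difference: 1531.3451 − 1434.76 = 96.5851, i.e. 96.59 to two decimal places.
The low-risk type prefers to separate.

96.59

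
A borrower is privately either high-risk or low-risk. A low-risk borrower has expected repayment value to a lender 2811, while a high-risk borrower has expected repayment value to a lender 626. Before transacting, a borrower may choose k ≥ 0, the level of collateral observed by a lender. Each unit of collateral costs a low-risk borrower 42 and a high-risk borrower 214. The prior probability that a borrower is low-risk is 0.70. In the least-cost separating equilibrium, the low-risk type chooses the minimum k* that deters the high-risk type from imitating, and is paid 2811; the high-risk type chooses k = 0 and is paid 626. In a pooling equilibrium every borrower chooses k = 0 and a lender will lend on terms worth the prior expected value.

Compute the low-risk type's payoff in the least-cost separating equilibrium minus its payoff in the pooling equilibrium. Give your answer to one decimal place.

Least-cost separating signal: k* solves 626 = 2811 − 214·k*, so k* = (2811 − 626)/214 ≈ 10.2103.
Low-risk type's separating payoff: 2811 − 42 × k* = 2811 − 42 × (2811 − 626)/214 = 2811 − 91770/214 ≈ 2382.168.
Pooling payoff: 0.70 × 2811 + 0.30 × 626 = 2155.5.
Difference: 2382.168 − 2155.5 = 226.668, i.e. 226.7 to one decimal place.
The low-risk type prefers to separate.

226.7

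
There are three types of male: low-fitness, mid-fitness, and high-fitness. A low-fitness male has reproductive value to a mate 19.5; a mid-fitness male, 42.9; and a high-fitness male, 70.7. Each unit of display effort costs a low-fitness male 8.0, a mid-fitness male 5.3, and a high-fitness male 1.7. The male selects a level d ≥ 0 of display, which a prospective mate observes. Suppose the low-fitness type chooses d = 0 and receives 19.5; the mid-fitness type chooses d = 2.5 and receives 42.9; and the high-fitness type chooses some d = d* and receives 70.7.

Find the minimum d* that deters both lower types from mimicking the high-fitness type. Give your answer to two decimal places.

7.75

Low-fitness type (on-path payoff 19.5) won't mimic when 19.5 ≥ 70.7 − 8.0·d*, i.e. d* ≥ 6.40.
Mid-fitness type (on-path payoff 42.9 − 5.3×2.5 = 29.65) won't mimic when 29.65 ≥ 70.7 − 5.3·d*, i.e. d* ≥ 7.75.
Both must hold, so d* = max(6.40, 7.75) = 7.75. The mid-fitness type's constraint binds.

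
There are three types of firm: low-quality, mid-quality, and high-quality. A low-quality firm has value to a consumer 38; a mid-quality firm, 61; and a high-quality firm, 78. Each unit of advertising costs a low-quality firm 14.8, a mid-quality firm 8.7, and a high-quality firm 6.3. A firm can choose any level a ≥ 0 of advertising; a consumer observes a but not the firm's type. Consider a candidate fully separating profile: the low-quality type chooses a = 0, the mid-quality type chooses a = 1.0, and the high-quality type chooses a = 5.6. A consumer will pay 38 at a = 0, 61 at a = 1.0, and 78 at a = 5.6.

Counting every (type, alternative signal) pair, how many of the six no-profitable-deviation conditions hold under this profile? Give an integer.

High-quality (own payoff 78 − 6.3×5.6 = 42.72): to a=0 gives 38 → no gain ✓; to a=1.0 gives 61 − 6.3×1.0 = 54.7 → profitable ✗.
Mid-quality (own payoff 61 − 8.7×1.0 = 52.3): to a=0 gives 38 → no gain ✓; to a=5.6 gives 78 − 8.7×5.6 = 29.28 → no gain ✓.
Low-quality (own payoff 38): to a=1.0 gives 61 − 14.8×1.0 = 46.2 → profitable ✗; to a=5.6 gives 78 − 14.8×5.6 = -4.88 → no gain ✓.
4 of the 6 constraints hold; not an equilibrium.

4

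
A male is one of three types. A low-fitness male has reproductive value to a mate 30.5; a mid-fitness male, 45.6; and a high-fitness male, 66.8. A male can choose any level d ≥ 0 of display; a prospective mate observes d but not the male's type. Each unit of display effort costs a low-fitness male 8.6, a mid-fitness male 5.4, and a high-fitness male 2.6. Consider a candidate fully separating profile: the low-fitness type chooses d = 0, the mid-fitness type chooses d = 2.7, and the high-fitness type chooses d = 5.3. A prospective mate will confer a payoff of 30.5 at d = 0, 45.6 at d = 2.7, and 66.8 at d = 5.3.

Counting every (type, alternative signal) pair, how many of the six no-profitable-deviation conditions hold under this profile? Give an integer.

High-fitness (own payoff 66.8 − 2.6×5.3 = 53.02): to d=0 gives 30.5 → no gain ✓; to d=2.7 gives 45.6 − 2.6×2.7 = 38.58 → no gain ✓.
Mid-fitness (own payoff 45.6 − 5.4×2.7 = 31.02): to d=0 gives 30.5 → no gain ✓; to d=5.3 gives 66.8 − 5.4×5.3 = 38.18 → profitable ✗.
Low-fitness (own payoff 30.5): to d=2.7 gives 45.6 − 8.6×2.7 = 22.38 → no gain ✓; to d=5.3 gives 66.8 − 8.6×5.3 = 21.22 → no gain ✓.
5 of the 6 constraints hold; not an equilibrium.

5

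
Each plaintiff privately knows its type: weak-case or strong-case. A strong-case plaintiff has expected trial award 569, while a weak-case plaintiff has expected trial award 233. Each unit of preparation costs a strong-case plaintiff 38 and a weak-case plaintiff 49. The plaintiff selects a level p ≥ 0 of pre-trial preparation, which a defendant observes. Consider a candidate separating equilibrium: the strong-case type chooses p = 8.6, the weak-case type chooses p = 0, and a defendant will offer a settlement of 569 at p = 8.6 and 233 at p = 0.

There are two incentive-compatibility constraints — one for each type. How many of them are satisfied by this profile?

Weak-case type: stay at 0 → 233; mimic → 569 − 49 × 8.6 = 147.6. IC holds (233 ≥ 147.6).
Strong-case type: signal → 569 − 38 × 8.6 = 242.2; deviate to 0 → 233. IC holds (242.2 ≥ 233).
2 of 2 constraints hold, so this is a separating equilibrium.

2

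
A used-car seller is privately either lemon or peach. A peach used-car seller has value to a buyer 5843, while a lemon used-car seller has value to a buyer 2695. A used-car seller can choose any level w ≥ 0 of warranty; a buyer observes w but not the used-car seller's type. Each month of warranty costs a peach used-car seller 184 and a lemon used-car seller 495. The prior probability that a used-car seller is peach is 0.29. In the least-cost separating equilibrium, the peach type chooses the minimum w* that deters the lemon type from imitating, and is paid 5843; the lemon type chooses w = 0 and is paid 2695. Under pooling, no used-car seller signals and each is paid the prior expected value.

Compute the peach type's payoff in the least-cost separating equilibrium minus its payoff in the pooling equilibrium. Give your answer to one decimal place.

1064.9

Least-cost separating signal: w* solves 2695 = 5843 − 495·w*, so w* = (5843 − 2695)/495 ≈ 6.3596.
Peach type's separating payoff: 5843 − 184 × w* = 5843 − 184 × (5843 − 2695)/495 = 5843 − 579232/495 ≈ 4672.834.
Pooling payoff: 0.29 × 5843 + 0.71 × 2695 = 3607.92.
Difference: 4672.834 − 3607.92 = 1064.914, i.e. 1064.9 to one decimal place.
The peach type prefers to separate.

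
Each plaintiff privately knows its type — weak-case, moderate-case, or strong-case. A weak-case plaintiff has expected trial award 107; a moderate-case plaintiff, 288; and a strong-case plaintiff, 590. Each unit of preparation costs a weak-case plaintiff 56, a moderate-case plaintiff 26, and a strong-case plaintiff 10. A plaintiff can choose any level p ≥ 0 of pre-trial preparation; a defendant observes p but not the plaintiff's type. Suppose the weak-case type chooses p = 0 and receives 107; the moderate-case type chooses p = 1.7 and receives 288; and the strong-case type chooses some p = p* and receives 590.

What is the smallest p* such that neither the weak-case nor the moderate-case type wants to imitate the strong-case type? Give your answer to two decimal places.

Moderate-case type (on-path payoff 288 − 26×1.7 = 243.8) won't mimic when 243.8 ≥ 590 − 26·p*, i.e. p* ≥ 13.32.
Weak-case type (on-path payoff 107) won't mimic when 107 ≥ 590 − 56·p*, i.e. p* ≥ 8.63.
Both must hold, so p* = max(8.63, 13.32) = 13.32. The moderate-case type's constraint binds.

13.32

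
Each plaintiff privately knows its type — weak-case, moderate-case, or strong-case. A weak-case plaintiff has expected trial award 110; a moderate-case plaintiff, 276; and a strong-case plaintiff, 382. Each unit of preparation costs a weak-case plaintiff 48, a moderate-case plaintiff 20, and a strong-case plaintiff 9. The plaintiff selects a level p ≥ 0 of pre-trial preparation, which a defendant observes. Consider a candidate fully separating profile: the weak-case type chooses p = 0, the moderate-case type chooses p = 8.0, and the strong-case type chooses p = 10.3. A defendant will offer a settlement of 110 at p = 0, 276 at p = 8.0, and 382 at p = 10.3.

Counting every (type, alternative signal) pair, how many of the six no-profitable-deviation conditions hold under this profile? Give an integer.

Moderate-case (own payoff 276 − 20×8.0 = 116): to p=0 gives 110 → no gain ✓; to p=10.3 gives 382 − 20×10.3 = 176 → profitable ✗.
Weak-case (own payoff 110): to p=8.0 gives 276 − 48×8.0 = -108 → no gain ✓; to p=10.3 gives 382 − 48×10.3 = -112.4 → no gain ✓.
Strong-case (own payoff 382 − 9×10.3 = 289.3): to p=0 gives 110 → no gain ✓; to p=8.0 gives 276 − 9×8.0 = 204 → no gain ✓.
5 of the 6 constraints hold; not an equilibrium.

5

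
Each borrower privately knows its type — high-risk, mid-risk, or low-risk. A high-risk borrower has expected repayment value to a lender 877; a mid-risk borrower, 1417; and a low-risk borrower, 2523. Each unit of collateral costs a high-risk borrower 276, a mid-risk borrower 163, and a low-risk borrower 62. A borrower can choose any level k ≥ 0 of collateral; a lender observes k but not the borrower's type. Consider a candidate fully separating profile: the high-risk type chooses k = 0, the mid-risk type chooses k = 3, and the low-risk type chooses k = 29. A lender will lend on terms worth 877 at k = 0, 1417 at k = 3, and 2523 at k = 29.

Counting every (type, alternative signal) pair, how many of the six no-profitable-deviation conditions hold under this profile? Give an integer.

High-risk (own payoff 877): to k=3 gives 1417 − 276×3 = 589 → no gain ✓; to k=29 gives 2523 − 276×29 = -5481 → no gain ✓.
Mid-risk (own payoff 1417 − 163×3 = 928): to k=0 gives 877 → no gain ✓; to k=29 gives 2523 − 163×29 = -2204 → no gain ✓.
Low-risk (own payoff 2523 − 62×29 = 725): to k=0 gives 877 → profitable ✗; to k=3 gives 1417 − 62×3 = 1231 → profitable ✗.
4 of the 6 constraints hold; not an equilibrium.

4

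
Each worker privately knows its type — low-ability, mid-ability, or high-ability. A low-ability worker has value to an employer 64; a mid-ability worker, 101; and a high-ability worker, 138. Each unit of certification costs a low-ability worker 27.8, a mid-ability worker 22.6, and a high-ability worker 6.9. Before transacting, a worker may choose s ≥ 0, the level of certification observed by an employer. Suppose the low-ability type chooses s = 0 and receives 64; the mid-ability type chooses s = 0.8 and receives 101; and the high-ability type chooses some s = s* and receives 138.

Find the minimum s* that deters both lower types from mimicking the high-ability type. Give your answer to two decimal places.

2.66

Mid-ability type (on-path payoff 101 − 22.6×0.8 = 82.92) won't mimic when 82.92 ≥ 138 − 22.6·s*, i.e. s* ≥ 2.44.
Low-ability type (on-path payoff 64) won't mimic when 64 ≥ 138 − 27.8·s*, i.e. s* ≥ 2.66.
Both must hold, so s* = max(2.66, 2.44) = 2.66. The low-ability type's constraint binds.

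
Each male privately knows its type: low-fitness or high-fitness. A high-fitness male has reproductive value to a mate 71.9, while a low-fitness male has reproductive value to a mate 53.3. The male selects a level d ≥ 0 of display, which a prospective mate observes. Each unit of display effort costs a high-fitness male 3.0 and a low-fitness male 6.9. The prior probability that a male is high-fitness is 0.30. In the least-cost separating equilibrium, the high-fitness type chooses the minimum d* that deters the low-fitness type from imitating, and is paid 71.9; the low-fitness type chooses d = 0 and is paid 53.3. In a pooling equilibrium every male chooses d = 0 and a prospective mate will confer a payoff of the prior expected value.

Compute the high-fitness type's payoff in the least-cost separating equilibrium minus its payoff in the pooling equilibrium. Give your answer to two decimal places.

4.93

Least-cost separating signal: d* solves 53.3 = 71.9 − 6.9·d*, so d* = (71.9 − 53.3)/6.9 ≈ 2.6957.
High-fitness type's separating payoff: 71.9 − 3.0 × d* = 71.9 − 3.0 × (71.9 − 53.3)/6.9 = 71.9 − 55.8/6.9 ≈ 63.8130.
Pooling payoff: 0.30 × 71.9 + 0.70 × 53.3 = 58.88.
Difference: 63.8130 − 58.88 = 4.933, i.e. 4.93 to two decimal places.
The high-fitness type prefers to separate.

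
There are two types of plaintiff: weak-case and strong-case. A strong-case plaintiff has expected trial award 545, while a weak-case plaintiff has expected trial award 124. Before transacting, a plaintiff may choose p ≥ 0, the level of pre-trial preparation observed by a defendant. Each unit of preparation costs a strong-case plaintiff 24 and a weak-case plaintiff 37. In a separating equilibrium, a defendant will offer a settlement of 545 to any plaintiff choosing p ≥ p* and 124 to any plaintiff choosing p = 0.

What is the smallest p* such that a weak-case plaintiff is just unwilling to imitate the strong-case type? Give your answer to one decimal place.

11.4

A weak-case plaintiff choosing p = 0 receives 124.
Imitating at p* instead would pay 545 at cost 37·p*, netting 545 − 37·p*.
Indifference: 124 = 545 − 37·p*, so p* = (545 − 124) / 37 ≈ 11.4.
This is the weak-case type's binding incentive-compatibility constraint; any p ≥ 11.4 sustains separation on that side.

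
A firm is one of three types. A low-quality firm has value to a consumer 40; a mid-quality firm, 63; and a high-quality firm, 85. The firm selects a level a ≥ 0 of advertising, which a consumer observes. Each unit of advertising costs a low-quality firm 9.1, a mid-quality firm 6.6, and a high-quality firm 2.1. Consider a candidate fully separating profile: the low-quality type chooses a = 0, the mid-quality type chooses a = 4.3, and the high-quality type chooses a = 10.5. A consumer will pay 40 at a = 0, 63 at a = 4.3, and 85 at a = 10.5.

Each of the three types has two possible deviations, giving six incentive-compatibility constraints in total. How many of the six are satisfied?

5

Mid-quality (own payoff 63 − 6.6×4.3 = 34.62): to a=0 gives 40 → profitable ✗; to a=10.5 gives 85 − 6.6×10.5 = 15.7 → no gain ✓.
High-quality (own payoff 85 − 2.1×10.5 = 62.95): to a=0 gives 40 → no gain ✓; to a=4.3 gives 63 − 2.1×4.3 = 53.97 → no gain ✓.
Low-quality (own payoff 40): to a=4.3 gives 63 − 9.1×4.3 = 23.87 → no gain ✓; to a=10.5 gives 85 − 9.1×10.5 = -10.55 → no gain ✓.
5 of the 6 constraints hold; not an equilibrium.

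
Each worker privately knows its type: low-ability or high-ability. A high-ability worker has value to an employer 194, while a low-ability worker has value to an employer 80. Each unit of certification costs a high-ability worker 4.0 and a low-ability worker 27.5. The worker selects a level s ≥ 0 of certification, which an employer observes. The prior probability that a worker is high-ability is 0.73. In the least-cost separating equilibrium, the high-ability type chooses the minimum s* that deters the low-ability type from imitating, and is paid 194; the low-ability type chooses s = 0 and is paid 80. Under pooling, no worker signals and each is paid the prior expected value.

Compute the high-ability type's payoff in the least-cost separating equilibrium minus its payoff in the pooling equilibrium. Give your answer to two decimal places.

14.20

Least-cost separating signal: s* solves 80 = 194 − 27.5·s*, so s* = (194 − 80)/27.5 ≈ 4.1455.
High-ability type's separating payoff: 194 − 4.0 × s* = 194 − 4.0 × (194 − 80)/27.5 = 194 − 456/27.5 ≈ 177.4182.
Pooling payoff: 0.73 × 194 + 0.27 × 80 = 163.22.
Difference: 177.4182 − 163.22 = 14.1982, i.e. 14.20 to two decimal places.
The high-ability type prefers to separate.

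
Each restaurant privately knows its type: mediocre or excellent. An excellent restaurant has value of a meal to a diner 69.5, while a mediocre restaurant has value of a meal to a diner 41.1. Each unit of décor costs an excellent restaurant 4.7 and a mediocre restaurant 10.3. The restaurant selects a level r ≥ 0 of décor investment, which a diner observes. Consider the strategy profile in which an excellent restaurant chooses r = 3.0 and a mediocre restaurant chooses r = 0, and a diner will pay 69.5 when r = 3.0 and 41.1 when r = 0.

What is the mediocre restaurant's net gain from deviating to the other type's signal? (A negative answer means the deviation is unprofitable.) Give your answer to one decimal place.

Playing r = 0 the mediocre restaurant receives 41.1.
Deviating to r = 3.0 brings payment 69.5 at cost 10.3 × 3.0 = 30.9, netting 38.6.
Gain from deviating: 38.6 − 41.1 = -2.5.
The gain is negative, so the mediocre type's incentive-compatibility constraint is satisfied.

-2.5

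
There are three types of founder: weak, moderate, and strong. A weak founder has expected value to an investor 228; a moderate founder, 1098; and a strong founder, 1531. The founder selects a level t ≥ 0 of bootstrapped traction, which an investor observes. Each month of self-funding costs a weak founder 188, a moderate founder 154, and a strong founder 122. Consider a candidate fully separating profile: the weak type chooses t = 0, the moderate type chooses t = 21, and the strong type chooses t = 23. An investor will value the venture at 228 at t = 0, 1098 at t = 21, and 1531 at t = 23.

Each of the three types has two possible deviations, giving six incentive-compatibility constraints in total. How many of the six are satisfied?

Strong (own payoff 1531 − 122×23 = -1275): to t=0 gives 228 → profitable ✗; to t=21 gives 1098 − 122×21 = -1464 → no gain ✓.
Weak (own payoff 228): to t=21 gives 1098 − 188×21 = -2850 → no gain ✓; to t=23 gives 1531 − 188×23 = -2793 → no gain ✓.
Moderate (own payoff 1098 − 154×21 = -2136): to t=0 gives 228 → profitable ✗; to t=23 gives 1531 − 154×23 = -2011 → profitable ✗.
3 of the 6 constraints hold; not an equilibrium.

3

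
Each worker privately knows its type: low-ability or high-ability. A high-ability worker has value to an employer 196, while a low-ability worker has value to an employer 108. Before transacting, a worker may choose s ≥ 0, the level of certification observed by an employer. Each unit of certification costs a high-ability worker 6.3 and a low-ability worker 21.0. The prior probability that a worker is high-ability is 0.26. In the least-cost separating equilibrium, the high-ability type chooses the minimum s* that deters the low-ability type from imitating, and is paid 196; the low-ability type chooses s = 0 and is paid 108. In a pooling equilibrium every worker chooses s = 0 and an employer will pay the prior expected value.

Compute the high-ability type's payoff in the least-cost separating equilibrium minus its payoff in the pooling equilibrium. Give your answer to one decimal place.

38.7

Least-cost separating signal: s* solves 108 = 196 − 21.0·s*, so s* = (196 − 108)/21.0 ≈ 4.1905.
High-ability type's separating payoff: 196 − 6.3 × s* = 196 − 6.3 × (196 − 108)/21.0 = 196 − 554.4/21.0 = 169.6.
Pooling payoff: 0.26 × 196 + 0.74 × 108 = 130.88.
Difference: 169.6 − 130.88 = 38.72, i.e. 38.7 to one decimal place.
The high-ability type prefers to separate.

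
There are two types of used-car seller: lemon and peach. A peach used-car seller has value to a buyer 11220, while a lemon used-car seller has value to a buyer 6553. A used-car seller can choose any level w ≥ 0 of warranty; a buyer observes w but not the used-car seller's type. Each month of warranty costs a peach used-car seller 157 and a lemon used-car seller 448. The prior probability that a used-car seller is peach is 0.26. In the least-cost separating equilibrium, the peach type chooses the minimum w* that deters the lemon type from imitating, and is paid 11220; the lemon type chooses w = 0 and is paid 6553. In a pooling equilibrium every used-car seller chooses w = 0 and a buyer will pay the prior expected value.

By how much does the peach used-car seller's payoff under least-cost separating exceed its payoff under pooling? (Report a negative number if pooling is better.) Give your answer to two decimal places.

1818.05

Least-cost separating signal: w* solves 6553 = 11220 − 448·w*, so w* = (11220 − 6553)/448 ≈ 10.4174.
Peach type's separating payoff: 11220 − 157 × w* = 11220 − 157 × (11220 − 6553)/448 = 11220 − 732719/448 ≈ 9584.4665.
Pooling payoff: 0.26 × 11220 + 0.74 × 6553 = 7766.42.
Difference: 9584.4665 − 7766.42 = 1818.0465, i.e. 1818.05 to two decimal places.
The peach type prefers to separate.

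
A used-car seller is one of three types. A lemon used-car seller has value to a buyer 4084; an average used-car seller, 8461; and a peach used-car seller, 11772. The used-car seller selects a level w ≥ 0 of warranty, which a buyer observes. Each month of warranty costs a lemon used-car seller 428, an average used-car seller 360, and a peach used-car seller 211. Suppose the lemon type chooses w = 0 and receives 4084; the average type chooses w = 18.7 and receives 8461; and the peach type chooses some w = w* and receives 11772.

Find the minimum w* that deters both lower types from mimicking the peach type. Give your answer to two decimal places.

Lemon type (on-path payoff 4084) won't mimic when 4084 ≥ 11772 − 428·w*, i.e. w* ≥ 17.96.
Average type (on-path payoff 8461 − 360×18.7 = 1729) won't mimic when 1729 ≥ 11772 − 360·w*, i.e. w* ≥ 27.90.
Both must hold, so w* = max(17.96, 27.90) = 27.90. The average type's constraint binds.

27.90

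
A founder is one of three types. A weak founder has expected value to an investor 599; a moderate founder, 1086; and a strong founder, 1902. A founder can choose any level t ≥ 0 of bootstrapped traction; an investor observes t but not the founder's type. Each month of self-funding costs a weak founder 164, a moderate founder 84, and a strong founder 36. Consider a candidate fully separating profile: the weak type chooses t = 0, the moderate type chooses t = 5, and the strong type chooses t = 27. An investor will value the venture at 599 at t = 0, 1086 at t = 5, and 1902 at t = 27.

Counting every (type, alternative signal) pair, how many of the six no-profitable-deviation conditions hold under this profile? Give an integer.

6

Weak (own payoff 599): to t=5 gives 1086 − 164×5 = 266 → no gain ✓; to t=27 gives 1902 − 164×27 = -2526 → no gain ✓.
Strong (own payoff 1902 − 36×27 = 930): to t=0 gives 599 → no gain ✓; to t=5 gives 1086 − 36×5 = 906 → no gain ✓.
Moderate (own payoff 1086 − 84×5 = 666): to t=0 gives 599 → no gain ✓; to t=27 gives 1902 − 84×27 = -366 → no gain ✓.
6 of the 6 constraints hold; this profile is a separating equilibrium.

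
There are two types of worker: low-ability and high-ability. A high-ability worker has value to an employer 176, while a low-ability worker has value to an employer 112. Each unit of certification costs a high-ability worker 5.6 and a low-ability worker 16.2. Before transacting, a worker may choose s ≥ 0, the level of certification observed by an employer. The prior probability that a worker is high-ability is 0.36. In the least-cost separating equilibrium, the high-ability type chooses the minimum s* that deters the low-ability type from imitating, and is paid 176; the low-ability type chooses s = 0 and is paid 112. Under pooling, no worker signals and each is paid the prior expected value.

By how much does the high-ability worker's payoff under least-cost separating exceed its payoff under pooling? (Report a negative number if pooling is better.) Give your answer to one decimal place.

18.8

Least-cost separating signal: s* solves 112 = 176 − 16.2·s*, so s* = (176 − 112)/16.2 ≈ 3.9506.
High-ability type's separating payoff: 176 − 5.6 × s* = 176 − 5.6 × (176 − 112)/16.2 = 176 − 358.4/16.2 ≈ 153.877.
Pooling payoff: 0.36 × 176 + 0.64 × 112 = 135.04.
Difference: 153.877 − 135.04 = 18.837, i.e. 18.8 to one decimal place.
The high-ability type prefers to separate.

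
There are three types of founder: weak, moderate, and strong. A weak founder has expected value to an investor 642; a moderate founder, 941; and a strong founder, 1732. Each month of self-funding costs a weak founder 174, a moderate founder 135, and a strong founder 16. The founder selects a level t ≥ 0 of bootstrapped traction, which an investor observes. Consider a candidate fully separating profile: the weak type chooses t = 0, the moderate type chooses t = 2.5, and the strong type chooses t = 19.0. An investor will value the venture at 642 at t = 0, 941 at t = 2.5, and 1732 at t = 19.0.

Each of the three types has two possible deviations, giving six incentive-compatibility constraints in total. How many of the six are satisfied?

Moderate (own payoff 941 − 135×2.5 = 603.5): to t=0 gives 642 → profitable ✗; to t=19.0 gives 1732 − 135×19.0 = -833 → no gain ✓.
Strong (own payoff 1732 − 16×19.0 = 1428): to t=0 gives 642 → no gain ✓; to t=2.5 gives 941 − 16×2.5 = 901 → no gain ✓.
Weak (own payoff 642): to t=2.5 gives 941 − 174×2.5 = 506 → no gain ✓; to t=19.0 gives 1732 − 174×19.0 = -1574 → no gain ✓.
5 of the 6 constraints hold; not an equilibrium.

5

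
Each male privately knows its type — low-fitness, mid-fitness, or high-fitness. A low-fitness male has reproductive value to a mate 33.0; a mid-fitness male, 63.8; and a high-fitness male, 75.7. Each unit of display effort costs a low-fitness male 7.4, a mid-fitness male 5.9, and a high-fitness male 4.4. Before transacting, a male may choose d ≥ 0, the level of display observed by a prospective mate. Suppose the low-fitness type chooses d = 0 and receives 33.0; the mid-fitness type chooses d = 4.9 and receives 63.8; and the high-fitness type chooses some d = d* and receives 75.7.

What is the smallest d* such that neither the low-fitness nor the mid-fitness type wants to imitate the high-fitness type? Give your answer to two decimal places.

Low-fitness type (on-path payoff 33.0) won't mimic when 33.0 ≥ 75.7 − 7.4·d*, i.e. d* ≥ 5.77.
Mid-fitness type (on-path payoff 63.8 − 5.9×4.9 = 34.89) won't mimic when 34.89 ≥ 75.7 − 5.9·d*, i.e. d* ≥ 6.92.
Both must hold, so d* = max(5.77, 6.92) = 6.92. The mid-fitness type's constraint binds.

6.92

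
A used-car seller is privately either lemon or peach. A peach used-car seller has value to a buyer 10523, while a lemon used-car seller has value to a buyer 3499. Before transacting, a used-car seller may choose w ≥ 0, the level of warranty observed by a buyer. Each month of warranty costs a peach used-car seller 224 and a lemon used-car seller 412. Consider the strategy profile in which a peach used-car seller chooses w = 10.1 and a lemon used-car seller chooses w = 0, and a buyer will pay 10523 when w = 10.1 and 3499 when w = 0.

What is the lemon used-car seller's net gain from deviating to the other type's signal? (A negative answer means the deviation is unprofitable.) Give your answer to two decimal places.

Playing w = 0 the lemon used-car seller receives 3499.
Deviating to w = 10.1 brings payment 10523 at cost 412 × 10.1 = 4161.2, netting 6361.8.
Gain from deviating: 6361.8 − 3499 = 2862.80.
The gain is positive, so the lemon type's incentive-compatibility constraint is violated — this profile is not a separating equilibrium.

2862.80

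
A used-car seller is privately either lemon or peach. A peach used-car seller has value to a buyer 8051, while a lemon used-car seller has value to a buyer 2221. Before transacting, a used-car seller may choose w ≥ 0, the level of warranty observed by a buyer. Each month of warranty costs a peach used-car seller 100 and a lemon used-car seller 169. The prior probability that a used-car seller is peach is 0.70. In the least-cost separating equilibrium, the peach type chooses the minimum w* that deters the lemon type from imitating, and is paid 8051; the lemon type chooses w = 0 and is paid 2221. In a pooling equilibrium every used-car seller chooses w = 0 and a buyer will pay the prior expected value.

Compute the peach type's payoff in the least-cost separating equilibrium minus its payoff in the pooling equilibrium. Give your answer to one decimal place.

-1700.7

Least-cost separating signal: w* solves 2221 = 8051 − 169·w*, so w* = (8051 − 2221)/169 ≈ 34.4970.
Peach type's separating payoff: 8051 − 100 × w* = 8051 − 100 × (8051 − 2221)/169 = 8051 − 583000/169 ≈ 4601.296.
Pooling payoff: 0.70 × 8051 + 0.30 × 2221 = 6302.
Difference: 4601.296 − 6302 = -1700.704, i.e. -1700.7 to one decimal place.
The peach type would prefer the pooling outcome.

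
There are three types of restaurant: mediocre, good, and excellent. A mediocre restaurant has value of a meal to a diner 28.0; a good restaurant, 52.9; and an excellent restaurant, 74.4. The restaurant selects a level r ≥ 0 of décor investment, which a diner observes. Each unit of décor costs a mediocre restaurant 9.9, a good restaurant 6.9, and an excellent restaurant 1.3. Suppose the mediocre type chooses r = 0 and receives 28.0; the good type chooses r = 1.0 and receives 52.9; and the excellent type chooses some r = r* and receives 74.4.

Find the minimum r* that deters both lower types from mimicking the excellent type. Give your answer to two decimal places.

Good type (on-path payoff 52.9 − 6.9×1.0 = 46) won't mimic when 46 ≥ 74.4 − 6.9·r*, i.e. r* ≥ 4.12.
Mediocre type (on-path payoff 28.0) won't mimic when 28.0 ≥ 74.4 − 9.9·r*, i.e. r* ≥ 4.69.
Both must hold, so r* = max(4.69, 4.12) = 4.69. The mediocre type's constraint binds.

4.69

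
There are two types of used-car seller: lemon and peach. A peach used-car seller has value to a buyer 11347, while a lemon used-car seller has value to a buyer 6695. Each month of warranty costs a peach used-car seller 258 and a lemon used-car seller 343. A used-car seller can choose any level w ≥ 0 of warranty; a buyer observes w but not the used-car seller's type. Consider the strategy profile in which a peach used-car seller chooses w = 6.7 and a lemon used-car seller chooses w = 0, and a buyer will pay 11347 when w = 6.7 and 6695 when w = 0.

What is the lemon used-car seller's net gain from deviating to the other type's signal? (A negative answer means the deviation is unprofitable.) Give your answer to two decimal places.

2353.90

Playing w = 0 the lemon used-car seller receives 6695.
Deviating to w = 6.7 brings payment 11347 at cost 343 × 6.7 = 2298.1, netting 9048.9.
Gain from deviating: 9048.9 − 6695 = 2353.90.
The gain is positive, so the lemon type's incentive-compatibility constraint is violated — this profile is not a separating equilibrium.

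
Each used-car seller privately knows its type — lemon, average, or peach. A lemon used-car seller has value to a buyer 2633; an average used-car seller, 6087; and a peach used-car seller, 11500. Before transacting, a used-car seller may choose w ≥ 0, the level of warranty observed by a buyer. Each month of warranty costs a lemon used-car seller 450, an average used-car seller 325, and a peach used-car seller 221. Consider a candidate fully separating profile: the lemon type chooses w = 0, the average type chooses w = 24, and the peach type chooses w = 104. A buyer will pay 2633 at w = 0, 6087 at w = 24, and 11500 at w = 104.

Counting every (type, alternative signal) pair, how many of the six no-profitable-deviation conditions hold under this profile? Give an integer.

Peach (own payoff 11500 − 221×104 = -11484): to w=0 gives 2633 → profitable ✗; to w=24 gives 6087 − 221×24 = 783 → profitable ✗.
Average (own payoff 6087 − 325×24 = -1713): to w=0 gives 2633 → profitable ✗; to w=104 gives 11500 − 325×104 = -22300 → no gain ✓.
Lemon (own payoff 2633): to w=24 gives 6087 − 450×24 = -4713 → no gain ✓; to w=104 gives 11500 − 450×104 = -35300 → no gain ✓.
3 of the 6 constraints hold; not an equilibrium.

3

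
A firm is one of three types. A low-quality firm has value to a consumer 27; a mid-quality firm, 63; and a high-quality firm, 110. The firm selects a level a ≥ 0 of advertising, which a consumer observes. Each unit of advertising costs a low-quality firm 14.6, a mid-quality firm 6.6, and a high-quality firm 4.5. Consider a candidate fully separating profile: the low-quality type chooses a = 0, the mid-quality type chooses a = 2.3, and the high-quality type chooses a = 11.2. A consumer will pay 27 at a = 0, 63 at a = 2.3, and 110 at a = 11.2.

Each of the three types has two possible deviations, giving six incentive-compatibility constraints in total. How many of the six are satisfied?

5

Mid-quality (own payoff 63 − 6.6×2.3 = 47.82): to a=0 gives 27 → no gain ✓; to a=11.2 gives 110 − 6.6×11.2 = 36.08 → no gain ✓.
Low-quality (own payoff 27): to a=2.3 gives 63 − 14.6×2.3 = 29.42 → profitable ✗; to a=11.2 gives 110 − 14.6×11.2 = -53.52 → no gain ✓.
High-quality (own payoff 110 − 4.5×11.2 = 59.6): to a=0 gives 27 → no gain ✓; to a=2.3 gives 63 − 4.5×2.3 = 52.65 → no gain ✓.
5 of the 6 constraints hold; not an equilibrium.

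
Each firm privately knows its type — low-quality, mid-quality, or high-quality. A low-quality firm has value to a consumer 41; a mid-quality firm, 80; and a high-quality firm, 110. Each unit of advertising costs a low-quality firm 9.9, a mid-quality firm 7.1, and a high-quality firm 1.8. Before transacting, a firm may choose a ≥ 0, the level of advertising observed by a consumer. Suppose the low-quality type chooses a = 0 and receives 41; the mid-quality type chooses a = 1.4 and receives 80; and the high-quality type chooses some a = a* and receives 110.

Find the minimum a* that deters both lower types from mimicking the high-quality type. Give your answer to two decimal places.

Low-quality type (on-path payoff 41) won't mimic when 41 ≥ 110 − 9.9·a*, i.e. a* ≥ 6.97.
Mid-quality type (on-path payoff 80 − 7.1×1.4 = 70.06) won't mimic when 70.06 ≥ 110 − 7.1·a*, i.e. a* ≥ 5.63.
Both must hold, so a* = max(6.97, 5.63) = 6.97. The low-quality type's constraint binds.

6.97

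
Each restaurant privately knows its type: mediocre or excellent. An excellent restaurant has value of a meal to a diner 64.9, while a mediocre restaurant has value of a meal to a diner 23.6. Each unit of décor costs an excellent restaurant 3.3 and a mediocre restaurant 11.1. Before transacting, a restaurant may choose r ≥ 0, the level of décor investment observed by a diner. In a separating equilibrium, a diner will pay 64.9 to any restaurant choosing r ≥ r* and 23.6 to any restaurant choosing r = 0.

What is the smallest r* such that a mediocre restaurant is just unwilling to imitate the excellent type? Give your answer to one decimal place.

3.7

A mediocre restaurant choosing r = 0 receives 23.6.
Imitating at r* instead would pay 64.9 at cost 11.1·r*, netting 64.9 − 11.1·r*.
Indifference: 23.6 = 64.9 − 11.1·r*, so r* = (64.9 − 23.6) / 11.1 ≈ 3.7.
At r* the mediocre type's incentive constraint just binds; the excellent type strictly prefers r* since its per-unit cost is lower.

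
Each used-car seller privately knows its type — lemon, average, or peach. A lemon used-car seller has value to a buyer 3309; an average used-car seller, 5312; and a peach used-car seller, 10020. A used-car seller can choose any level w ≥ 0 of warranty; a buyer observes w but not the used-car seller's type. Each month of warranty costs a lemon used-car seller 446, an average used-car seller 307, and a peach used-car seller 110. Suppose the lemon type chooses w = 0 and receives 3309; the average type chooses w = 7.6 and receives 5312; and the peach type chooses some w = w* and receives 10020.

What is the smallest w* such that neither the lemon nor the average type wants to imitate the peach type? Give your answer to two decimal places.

22.94

Average type (on-path payoff 5312 − 307×7.6 = 2978.8) won't mimic when 2978.8 ≥ 10020 − 307·w*, i.e. w* ≥ 22.94.
Lemon type (on-path payoff 3309) won't mimic when 3309 ≥ 10020 − 446·w*, i.e. w* ≥ 15.05.
Both must hold, so w* = max(15.05, 22.94) = 22.94. The average type's constraint binds.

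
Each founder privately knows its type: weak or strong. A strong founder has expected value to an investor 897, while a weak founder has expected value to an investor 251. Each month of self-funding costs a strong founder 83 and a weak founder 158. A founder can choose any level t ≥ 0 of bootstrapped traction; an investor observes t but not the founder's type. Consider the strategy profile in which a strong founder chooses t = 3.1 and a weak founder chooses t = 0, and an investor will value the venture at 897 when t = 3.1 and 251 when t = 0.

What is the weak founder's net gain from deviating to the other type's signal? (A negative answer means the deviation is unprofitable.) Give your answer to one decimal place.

Playing t = 0 the weak founder receives 251.
Deviating to t = 3.1 brings payment 897 at cost 158 × 3.1 = 489.8, netting 407.2.
Gain from deviating: 407.2 − 251 = 156.2.
The gain is positive, so the weak type's incentive-compatibility constraint is violated — this profile is not a separating equilibrium.

156.2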